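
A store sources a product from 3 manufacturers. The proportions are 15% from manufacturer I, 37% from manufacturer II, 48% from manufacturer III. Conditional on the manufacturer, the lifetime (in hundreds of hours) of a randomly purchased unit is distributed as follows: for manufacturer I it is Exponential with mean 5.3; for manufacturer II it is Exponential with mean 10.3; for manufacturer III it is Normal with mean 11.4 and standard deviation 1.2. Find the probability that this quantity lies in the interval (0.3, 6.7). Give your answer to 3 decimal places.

0.266

Conditional on each manufacturer, P(0.3 < X < 6.7): I: 0.662489; II: 0.449501; III: 4.48909e-05.
By total probability, P(0.3 < X < 6.7) = 0.15·0.662489 + 0.37·0.449501 + 0.48·4.48909e-05 = 0.26571.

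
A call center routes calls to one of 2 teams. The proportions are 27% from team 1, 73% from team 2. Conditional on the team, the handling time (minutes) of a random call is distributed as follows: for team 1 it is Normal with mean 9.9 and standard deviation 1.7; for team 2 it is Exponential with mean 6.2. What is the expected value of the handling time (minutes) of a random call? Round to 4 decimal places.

Component means — 1: 9.9; 2: 6.2.
E[X] = 0.27·9.9 + 0.73·6.2 = 7.199.

7.1990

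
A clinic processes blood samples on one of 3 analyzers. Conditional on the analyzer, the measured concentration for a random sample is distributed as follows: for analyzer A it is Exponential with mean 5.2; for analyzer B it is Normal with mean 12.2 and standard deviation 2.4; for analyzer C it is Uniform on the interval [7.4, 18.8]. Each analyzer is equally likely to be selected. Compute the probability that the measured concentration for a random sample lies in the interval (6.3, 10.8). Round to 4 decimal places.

0.2478

Conditional on each analyzer, P(6.3 < X < 10.8): A: 0.172424; B: 0.272855; C: 0.298246.
By total probability, P(6.3 < X < 10.8) = 0.333333·0.172424 + 0.333333·0.272855 + 0.333333·0.298246 = 0.247842.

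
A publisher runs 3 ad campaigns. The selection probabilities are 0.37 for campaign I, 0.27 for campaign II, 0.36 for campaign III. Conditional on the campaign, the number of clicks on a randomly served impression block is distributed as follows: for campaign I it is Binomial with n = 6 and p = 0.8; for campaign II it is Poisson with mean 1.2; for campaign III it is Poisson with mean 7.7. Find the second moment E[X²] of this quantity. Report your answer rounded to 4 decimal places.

For each component E[X²] = Var + (mean)², giving I: 24; II: 2.64; III: 66.99.
Overall E[X²] = 0.37·24 + 0.27·2.64 + 0.36·66.99 = 33.7092.

33.7092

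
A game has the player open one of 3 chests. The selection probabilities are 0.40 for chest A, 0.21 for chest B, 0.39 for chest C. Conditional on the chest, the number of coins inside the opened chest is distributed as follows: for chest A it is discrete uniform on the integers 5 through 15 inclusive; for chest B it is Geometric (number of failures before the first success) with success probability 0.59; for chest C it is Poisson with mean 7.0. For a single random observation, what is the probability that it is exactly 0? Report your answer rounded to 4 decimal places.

Conditional on each chest, P(X = 0): A: 0; B: 0.59; C: 0.000911882.
By total probability, P(X = 0) = 0.4·0 + 0.21·0.59 + 0.39·0.000911882 = 0.124256.

0.1243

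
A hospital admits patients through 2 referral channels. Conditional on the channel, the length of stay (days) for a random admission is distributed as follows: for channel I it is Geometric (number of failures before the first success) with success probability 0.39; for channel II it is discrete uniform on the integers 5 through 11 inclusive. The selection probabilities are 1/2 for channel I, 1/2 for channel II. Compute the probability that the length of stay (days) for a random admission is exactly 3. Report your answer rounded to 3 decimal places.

Conditional on each channel, P(X = 3): I: 0.0885226; II: 0.
By total probability, P(X = 3) = 0.5·0.0885226 + 0.5·0 = 0.0442613.

0.044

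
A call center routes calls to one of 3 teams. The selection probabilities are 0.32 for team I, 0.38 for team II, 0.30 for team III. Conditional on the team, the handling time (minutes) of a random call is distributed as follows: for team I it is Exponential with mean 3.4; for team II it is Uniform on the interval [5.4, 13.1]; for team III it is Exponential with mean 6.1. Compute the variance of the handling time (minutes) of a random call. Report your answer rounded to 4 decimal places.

Per component, I: μ=3.4, E[X²]=23.12; II: μ=9.25, E[X²]=90.5033; III: μ=6.1, E[X²]=74.42.
E[X] = 0.32·3.4 + 0.38·9.25 + 0.3·6.1 = 6.433.
E[X²] = 0.32·23.12 + 0.38·90.5033 + 0.3·74.42 = 64.1157.
Var(X) = E[X²] − (E[X])² = 64.1157 − 41.3835 = 22.7322.

22.7322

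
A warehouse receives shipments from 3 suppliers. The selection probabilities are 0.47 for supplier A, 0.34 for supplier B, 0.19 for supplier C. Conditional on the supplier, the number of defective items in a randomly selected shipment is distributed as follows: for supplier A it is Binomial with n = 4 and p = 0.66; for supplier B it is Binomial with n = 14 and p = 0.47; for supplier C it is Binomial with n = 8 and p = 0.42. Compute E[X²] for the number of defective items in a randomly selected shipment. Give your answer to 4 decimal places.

For each component E[X²] = Var + (mean)², giving A: 7.8672; B: 46.7838; C: 13.2384.
Overall E[X²] = 0.47·7.8672 + 0.34·46.7838 + 0.19·13.2384 = 22.1194.

22.1194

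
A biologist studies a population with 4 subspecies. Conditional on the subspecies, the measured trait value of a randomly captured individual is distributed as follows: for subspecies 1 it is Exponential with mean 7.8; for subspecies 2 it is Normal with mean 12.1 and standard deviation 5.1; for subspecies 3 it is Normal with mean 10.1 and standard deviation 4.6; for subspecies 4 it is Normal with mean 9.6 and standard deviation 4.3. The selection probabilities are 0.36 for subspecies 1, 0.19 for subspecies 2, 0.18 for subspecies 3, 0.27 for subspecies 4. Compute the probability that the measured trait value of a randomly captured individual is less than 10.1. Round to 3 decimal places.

Conditional on each subspecies, P(X < 10.1): 1: 0.726067; 2: 0.347471; 3: 0.5; 4: 0.546284.
By total probability, P(X < 10.1) = 0.36·0.726067 + 0.19·0.347471 + 0.18·0.5 + 0.27·0.546284 = 0.5649.

0.565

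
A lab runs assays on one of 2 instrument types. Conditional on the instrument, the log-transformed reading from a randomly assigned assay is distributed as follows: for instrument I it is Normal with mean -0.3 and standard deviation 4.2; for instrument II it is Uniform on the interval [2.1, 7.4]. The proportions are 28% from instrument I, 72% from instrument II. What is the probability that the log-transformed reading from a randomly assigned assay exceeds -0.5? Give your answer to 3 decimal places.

0.865

Conditional on each instrument, P(X > -0.5): I: 0.51899; II: 1.
By total probability, P(X > -0.5) = 0.28·0.51899 + 0.72·1 = 0.865317.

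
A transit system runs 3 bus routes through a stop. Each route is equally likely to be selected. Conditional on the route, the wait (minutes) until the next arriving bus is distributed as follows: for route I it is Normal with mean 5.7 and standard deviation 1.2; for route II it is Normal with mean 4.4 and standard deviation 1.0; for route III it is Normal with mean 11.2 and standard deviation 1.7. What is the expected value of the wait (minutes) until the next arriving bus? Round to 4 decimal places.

Component means — I: 5.7; II: 4.4; III: 11.2.
E[X] = 0.333333·5.7 + 0.333333·4.4 + 0.333333·11.2 = 7.1.

7.1000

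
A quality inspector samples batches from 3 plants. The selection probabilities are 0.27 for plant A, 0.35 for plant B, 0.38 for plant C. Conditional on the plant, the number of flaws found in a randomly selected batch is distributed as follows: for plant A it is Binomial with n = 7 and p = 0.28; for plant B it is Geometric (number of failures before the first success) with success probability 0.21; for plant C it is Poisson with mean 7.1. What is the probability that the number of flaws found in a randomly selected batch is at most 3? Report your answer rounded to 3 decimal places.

0.485

Conditional on each plant, P(X ≤ 3): A: 0.898404; B: 0.610499; C: 0.0766991.
By total probability, P(X ≤ 3) = 0.27·0.898404 + 0.35·0.610499 + 0.38·0.0766991 = 0.485389.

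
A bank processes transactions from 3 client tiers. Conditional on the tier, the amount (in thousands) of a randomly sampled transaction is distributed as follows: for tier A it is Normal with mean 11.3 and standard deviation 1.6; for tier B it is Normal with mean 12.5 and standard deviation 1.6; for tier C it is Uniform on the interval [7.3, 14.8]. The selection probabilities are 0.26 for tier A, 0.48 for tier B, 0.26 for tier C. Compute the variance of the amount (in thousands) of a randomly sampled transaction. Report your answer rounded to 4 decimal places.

Per component, A: μ=11.3, E[X²]=130.25; B: μ=12.5, E[X²]=158.81; C: μ=11.05, E[X²]=126.79.
E[X] = 0.26·11.3 + 0.48·12.5 + 0.26·11.05 = 11.811.
E[X²] = 0.26·130.25 + 0.48·158.81 + 0.26·126.79 = 143.059.
Var(X) = E[X²] − (E[X])² = 143.059 − 139.5 = 3.55948.

3.5595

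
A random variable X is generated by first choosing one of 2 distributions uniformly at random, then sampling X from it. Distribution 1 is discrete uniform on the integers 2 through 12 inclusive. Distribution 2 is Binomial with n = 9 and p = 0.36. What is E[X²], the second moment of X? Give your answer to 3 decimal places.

35.786

For each component E[X²] = Var + (mean)², giving 1: 59; 2: 12.5712.
Overall E[X²] = 0.5·59 + 0.5·12.5712 = 35.7856.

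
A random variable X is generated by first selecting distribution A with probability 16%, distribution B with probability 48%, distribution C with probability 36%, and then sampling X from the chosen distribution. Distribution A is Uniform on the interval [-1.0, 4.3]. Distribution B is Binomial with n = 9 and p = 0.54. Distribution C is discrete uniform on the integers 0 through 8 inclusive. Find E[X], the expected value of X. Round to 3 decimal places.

Component means — A: 1.65; B: 4.86; C: 4.
E[X] = 0.16·1.65 + 0.48·4.86 + 0.36·4 = 4.0368.

4.037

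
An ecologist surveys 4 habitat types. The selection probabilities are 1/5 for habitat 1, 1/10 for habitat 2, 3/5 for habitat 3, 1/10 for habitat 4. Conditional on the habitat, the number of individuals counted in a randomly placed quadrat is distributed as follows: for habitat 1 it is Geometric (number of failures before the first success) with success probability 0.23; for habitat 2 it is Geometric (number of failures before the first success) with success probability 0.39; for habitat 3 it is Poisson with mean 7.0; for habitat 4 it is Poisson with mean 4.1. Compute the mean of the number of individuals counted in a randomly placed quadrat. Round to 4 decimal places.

5.4360

Component means — 1: 3.34783; 2: 1.5641; 3: 7; 4: 4.1.
E[X] = 0.2·3.34783 + 0.1·1.5641 + 0.6·7 + 0.1·4.1 = 5.43598.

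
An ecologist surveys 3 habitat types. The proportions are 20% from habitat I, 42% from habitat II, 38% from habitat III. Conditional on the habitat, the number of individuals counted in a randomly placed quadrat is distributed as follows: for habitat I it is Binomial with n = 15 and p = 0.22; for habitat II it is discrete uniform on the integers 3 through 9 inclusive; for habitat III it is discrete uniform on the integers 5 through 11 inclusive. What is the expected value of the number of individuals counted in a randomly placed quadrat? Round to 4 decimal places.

6.2200

Component means — I: 3.3; II: 6; III: 8.
E[X] = 0.2·3.3 + 0.42·6 + 0.38·8 = 6.22.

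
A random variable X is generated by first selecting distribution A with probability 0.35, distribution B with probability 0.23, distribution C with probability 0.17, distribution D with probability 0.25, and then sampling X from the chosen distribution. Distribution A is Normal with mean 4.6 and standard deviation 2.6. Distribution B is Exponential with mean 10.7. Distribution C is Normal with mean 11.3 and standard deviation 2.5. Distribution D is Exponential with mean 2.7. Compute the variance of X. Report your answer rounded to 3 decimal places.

44.403

Per component, A: μ=4.6, E[X²]=27.92; B: μ=10.7, E[X²]=228.98; C: μ=11.3, E[X²]=133.94; D: μ=2.7, E[X²]=14.58.
E[X] = 0.35·4.6 + 0.23·10.7 + 0.17·11.3 + 0.25·2.7 = 6.667.
E[X²] = 0.35·27.92 + 0.23·228.98 + 0.17·133.94 + 0.25·14.58 = 88.8522.
Var(X) = E[X²] − (E[X])² = 88.8522 − 44.4489 = 44.4033.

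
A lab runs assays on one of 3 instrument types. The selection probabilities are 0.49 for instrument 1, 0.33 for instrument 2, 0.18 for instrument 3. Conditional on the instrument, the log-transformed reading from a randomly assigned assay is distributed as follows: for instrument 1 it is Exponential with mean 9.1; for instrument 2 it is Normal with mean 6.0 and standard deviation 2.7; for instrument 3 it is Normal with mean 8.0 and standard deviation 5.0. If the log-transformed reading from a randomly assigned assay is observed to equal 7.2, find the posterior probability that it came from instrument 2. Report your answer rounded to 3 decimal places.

Likelihoods f(7.2 | ·): 1: 0.0498128; 2: 0.133861; 3: 0.0787737.
Posterior ∝ prior × likelihood. Numerator for 2: 0.33·0.133861 = 0.044174.
Normalizing constant: 0.49·0.0498128 + 0.33·0.133861 + 0.18·0.0787737 = 0.0827616.
P(2 | observation) = 0.044174 / 0.0827616 = 0.533751.

0.534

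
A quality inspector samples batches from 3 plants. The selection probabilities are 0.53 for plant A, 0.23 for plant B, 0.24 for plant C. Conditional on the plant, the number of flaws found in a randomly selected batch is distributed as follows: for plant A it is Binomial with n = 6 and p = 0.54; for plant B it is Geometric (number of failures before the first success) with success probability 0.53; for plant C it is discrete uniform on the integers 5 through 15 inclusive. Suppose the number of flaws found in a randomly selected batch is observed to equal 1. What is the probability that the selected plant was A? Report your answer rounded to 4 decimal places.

0.3817

Likelihoods P(X=1 | ·): A: 0.066732; B: 0.2491; C: 0.
Posterior ∝ prior × likelihood. Numerator for A: 0.53·0.066732 = 0.035368.
Normalizing constant: 0.53·0.066732 + 0.23·0.2491 + 0.24·0 = 0.092661.
P(A | observation) = 0.035368 / 0.092661 = 0.381692.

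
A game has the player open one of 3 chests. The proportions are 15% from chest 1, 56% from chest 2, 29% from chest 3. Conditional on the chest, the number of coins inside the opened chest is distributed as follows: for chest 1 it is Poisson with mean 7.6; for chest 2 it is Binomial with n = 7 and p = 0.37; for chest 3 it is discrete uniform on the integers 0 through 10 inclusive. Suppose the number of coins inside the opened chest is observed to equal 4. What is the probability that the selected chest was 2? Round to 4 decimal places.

Likelihoods P(X=4 | ·): 1: 0.0695673; 2: 0.16402; 3: 0.0909091.
Posterior ∝ prior × likelihood. Numerator for 2: 0.56·0.16402 = 0.0918512.
Normalizing constant: 0.15·0.0695673 + 0.56·0.16402 + 0.29·0.0909091 = 0.12865.
P(2 | observation) = 0.0918512 / 0.12865 = 0.713962.

0.7140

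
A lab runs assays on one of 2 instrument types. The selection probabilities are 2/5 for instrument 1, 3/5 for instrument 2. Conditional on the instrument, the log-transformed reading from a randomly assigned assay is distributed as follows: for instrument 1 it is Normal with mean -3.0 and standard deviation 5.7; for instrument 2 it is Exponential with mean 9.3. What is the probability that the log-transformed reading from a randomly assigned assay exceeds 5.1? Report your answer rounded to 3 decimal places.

Conditional on each instrument, P(X > 5.1): 1: 0.0776507; 2: 0.577881.
By total probability, P(X > 5.1) = 0.4·0.0776507 + 0.6·0.577881 = 0.377789.

0.378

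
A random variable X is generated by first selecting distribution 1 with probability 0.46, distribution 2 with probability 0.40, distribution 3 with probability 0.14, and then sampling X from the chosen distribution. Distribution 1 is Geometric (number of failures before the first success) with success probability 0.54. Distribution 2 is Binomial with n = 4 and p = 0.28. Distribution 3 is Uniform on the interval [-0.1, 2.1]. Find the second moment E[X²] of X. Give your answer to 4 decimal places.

For each component E[X²] = Var + (mean)², giving 1: 2.30316; 2: 2.0608; 3: 1.40333.
Overall E[X²] = 0.46·2.30316 + 0.4·2.0608 + 0.14·1.40333 = 2.08024.

2.0802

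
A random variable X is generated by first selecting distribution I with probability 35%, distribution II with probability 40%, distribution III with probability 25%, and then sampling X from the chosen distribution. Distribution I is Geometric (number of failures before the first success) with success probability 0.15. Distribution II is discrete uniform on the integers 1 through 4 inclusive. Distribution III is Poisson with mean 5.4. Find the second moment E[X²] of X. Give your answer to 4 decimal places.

For each component E[X²] = Var + (mean)², giving I: 69.8889; II: 7.5; III: 34.56.
Overall E[X²] = 0.35·69.8889 + 0.4·7.5 + 0.25·34.56 = 36.1011.

36.1011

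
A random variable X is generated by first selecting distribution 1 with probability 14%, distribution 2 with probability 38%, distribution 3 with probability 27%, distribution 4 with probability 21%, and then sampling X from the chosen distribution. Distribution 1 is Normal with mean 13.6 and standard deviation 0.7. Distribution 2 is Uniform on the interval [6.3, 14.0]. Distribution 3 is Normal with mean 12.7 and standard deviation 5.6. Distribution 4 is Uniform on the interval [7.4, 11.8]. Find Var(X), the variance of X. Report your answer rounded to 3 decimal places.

Per component, 1: μ=13.6, E[X²]=185.45; 2: μ=10.15, E[X²]=107.963; 3: μ=12.7, E[X²]=192.65; 4: μ=9.6, E[X²]=93.7733.
E[X] = 0.14·13.6 + 0.38·10.15 + 0.27·12.7 + 0.21·9.6 = 11.206.
E[X²] = 0.14·185.45 + 0.38·107.963 + 0.27·192.65 + 0.21·93.7733 = 138.697.
Var(X) = E[X²] − (E[X])² = 138.697 − 125.574 = 13.1225.

13.123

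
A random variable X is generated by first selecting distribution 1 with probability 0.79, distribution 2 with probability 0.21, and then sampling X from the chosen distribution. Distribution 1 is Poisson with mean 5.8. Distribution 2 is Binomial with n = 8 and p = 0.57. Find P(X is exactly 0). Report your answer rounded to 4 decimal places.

Conditional on each component, P(X = 0): 1: 0.00302755; 2: 0.00116882.
By total probability, P(X = 0) = 0.79·0.00302755 + 0.21·0.00116882 = 0.00263722.

0.0026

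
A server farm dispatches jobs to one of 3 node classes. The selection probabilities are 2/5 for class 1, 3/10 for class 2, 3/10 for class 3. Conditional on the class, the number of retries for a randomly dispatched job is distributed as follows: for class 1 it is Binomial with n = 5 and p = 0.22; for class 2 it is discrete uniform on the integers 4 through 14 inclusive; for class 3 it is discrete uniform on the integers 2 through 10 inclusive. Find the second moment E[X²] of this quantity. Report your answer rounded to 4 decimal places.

For each component E[X²] = Var + (mean)², giving 1: 2.068; 2: 91; 3: 42.6667.
Overall E[X²] = 0.4·2.068 + 0.3·91 + 0.3·42.6667 = 40.9272.

40.9272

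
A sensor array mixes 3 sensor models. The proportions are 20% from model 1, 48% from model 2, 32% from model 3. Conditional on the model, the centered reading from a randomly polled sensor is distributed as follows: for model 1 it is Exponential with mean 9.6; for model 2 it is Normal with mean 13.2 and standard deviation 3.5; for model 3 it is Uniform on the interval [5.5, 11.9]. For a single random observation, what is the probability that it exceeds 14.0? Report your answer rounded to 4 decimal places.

0.2431

Conditional on each model, P(X > 14.0): 1: 0.232624; 2: 0.409601; 3: 0.
By total probability, P(X > 14.0) = 0.2·0.232624 + 0.48·0.409601 + 0.32·0 = 0.243133.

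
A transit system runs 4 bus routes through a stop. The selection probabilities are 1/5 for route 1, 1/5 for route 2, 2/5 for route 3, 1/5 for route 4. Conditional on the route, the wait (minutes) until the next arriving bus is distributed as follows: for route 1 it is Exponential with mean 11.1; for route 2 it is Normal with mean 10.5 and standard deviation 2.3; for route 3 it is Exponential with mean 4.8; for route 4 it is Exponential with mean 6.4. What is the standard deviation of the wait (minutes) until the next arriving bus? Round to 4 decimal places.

Per component, 1: μ=11.1, E[X²]=246.42; 2: μ=10.5, E[X²]=115.54; 3: μ=4.8, E[X²]=46.08; 4: μ=6.4, E[X²]=81.92.
E[X] = 0.2·11.1 + 0.2·10.5 + 0.4·4.8 + 0.2·6.4 = 7.52.
E[X²] = 0.2·246.42 + 0.2·115.54 + 0.4·46.08 + 0.2·81.92 = 107.208.
Var(X) = E[X²] − (E[X])² = 107.208 − 56.5504 = 50.6576.
SD(X) = √50.6576 = 7.11742.

7.1174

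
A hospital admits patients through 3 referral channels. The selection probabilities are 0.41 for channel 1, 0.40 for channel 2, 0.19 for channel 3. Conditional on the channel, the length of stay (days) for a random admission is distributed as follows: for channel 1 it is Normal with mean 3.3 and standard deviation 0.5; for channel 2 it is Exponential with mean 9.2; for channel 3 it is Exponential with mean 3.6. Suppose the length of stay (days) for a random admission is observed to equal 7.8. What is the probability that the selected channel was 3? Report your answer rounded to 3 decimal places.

Likelihoods f(7.8 | ·): 1: 2.05595e-18; 2: 0.0465593; 3: 0.0318219.
Posterior ∝ prior × likelihood. Numerator for 3: 0.19·0.0318219 = 0.00604616.
Normalizing constant: 0.41·2.05595e-18 + 0.4·0.0465593 + 0.19·0.0318219 = 0.0246699.
P(3 | observation) = 0.00604616 / 0.0246699 = 0.245083.

0.245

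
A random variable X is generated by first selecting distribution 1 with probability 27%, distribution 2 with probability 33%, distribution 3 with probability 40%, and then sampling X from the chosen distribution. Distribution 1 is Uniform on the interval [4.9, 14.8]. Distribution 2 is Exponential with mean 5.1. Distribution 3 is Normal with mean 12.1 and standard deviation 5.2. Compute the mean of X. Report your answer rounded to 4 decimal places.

Component means — 1: 9.85; 2: 5.1; 3: 12.1.
E[X] = 0.27·9.85 + 0.33·5.1 + 0.4·12.1 = 9.1825.

9.1825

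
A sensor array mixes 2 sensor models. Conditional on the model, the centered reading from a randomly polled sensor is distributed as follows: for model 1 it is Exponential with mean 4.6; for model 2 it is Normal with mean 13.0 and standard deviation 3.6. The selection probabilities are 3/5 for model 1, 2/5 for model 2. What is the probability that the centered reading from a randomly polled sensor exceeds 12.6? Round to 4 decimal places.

0.2565

Conditional on each model, P(X > 12.6): 1: 0.0646265; 2: 0.544236.
By total probability, P(X > 12.6) = 0.6·0.0646265 + 0.4·0.544236 = 0.25647.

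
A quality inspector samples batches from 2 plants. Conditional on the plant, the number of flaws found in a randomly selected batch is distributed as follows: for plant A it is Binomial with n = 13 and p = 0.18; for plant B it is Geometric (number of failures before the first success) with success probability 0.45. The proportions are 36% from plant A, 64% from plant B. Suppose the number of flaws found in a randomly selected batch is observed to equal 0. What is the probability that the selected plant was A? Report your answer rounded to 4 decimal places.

0.0865

Likelihoods P(X=0 | ·): A: 0.0757844; B: 0.45.
Posterior ∝ prior × likelihood. Numerator for A: 0.36·0.0757844 = 0.0272824.
Normalizing constant: 0.36·0.0757844 + 0.64·0.45 = 0.315282.
P(A | observation) = 0.0272824 / 0.315282 = 0.0865332.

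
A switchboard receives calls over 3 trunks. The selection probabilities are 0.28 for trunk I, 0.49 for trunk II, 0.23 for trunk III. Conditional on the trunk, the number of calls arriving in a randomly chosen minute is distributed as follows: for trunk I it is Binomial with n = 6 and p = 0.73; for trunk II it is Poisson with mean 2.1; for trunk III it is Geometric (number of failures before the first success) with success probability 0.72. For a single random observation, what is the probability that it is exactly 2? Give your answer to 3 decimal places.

Conditional on each trunk, P(X = 2): I: 0.0424807; II: 0.270016; III: 0.056448.
By total probability, P(X = 2) = 0.28·0.0424807 + 0.49·0.270016 + 0.23·0.056448 = 0.157186.

0.157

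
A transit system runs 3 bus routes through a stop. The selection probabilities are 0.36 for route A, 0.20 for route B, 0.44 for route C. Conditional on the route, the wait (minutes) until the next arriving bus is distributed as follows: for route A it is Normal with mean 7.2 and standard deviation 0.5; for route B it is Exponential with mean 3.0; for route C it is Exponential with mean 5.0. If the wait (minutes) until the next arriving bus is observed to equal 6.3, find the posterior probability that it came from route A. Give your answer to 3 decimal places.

Likelihoods f(6.3 | ·): A: 0.1579; B: 0.0408188; C: 0.0567308.
Posterior ∝ prior × likelihood. Numerator for A: 0.36·0.1579 = 0.0568441.
Normalizing constant: 0.36·0.1579 + 0.2·0.0408188 + 0.44·0.0567308 = 0.0899694.
P(A | observation) = 0.0568441 / 0.0899694 = 0.631816.

0.632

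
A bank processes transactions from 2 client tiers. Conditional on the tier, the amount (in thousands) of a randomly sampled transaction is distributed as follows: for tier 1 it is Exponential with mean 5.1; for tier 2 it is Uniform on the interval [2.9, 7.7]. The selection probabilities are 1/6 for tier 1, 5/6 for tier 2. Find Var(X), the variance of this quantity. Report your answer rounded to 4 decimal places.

5.9406

Per component, 1: μ=5.1, E[X²]=52.02; 2: μ=5.3, E[X²]=30.01.
E[X] = 0.166667·5.1 + 0.833333·5.3 = 5.26667.
E[X²] = 0.166667·52.02 + 0.833333·30.01 = 33.6783.
Var(X) = E[X²] − (E[X])² = 33.6783 − 27.7378 = 5.94056.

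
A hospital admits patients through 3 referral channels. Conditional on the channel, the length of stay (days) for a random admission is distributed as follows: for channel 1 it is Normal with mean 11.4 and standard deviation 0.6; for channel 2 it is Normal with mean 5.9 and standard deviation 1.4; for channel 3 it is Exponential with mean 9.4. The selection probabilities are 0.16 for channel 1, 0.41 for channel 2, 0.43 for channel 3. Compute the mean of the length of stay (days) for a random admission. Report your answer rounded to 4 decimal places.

8.2850

Component means — 1: 11.4; 2: 5.9; 3: 9.4.
E[X] = 0.16·11.4 + 0.41·5.9 + 0.43·9.4 = 8.285.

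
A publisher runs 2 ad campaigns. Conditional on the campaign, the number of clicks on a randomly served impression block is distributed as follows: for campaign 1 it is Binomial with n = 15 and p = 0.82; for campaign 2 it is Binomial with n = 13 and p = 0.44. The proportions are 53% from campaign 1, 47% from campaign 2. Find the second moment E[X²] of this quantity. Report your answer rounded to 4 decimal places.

98.2403

For each component E[X²] = Var + (mean)², giving 1: 153.504; 2: 35.9216.
Overall E[X²] = 0.53·153.504 + 0.47·35.9216 = 98.2403.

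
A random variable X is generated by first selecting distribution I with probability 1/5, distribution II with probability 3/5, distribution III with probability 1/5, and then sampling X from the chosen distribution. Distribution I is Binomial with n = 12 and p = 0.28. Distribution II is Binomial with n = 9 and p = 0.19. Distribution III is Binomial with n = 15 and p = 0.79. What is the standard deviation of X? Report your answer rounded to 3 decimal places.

Per component, I: μ=3.36, E[X²]=13.7088; II: μ=1.71, E[X²]=4.3092; III: μ=11.85, E[X²]=142.911.
E[X] = 0.2·3.36 + 0.6·1.71 + 0.2·11.85 = 4.068.
E[X²] = 0.2·13.7088 + 0.6·4.3092 + 0.2·142.911 = 33.9095.
Var(X) = E[X²] − (E[X])² = 33.9095 − 16.5486 = 17.3609.
SD(X) = √17.3609 = 4.16664.

4.167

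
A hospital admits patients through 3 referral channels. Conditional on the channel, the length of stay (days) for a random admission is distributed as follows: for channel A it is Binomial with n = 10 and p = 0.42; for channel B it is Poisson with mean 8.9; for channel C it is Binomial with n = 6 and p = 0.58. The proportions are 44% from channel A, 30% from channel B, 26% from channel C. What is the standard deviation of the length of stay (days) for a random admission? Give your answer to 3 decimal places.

Per component, A: μ=4.2, E[X²]=20.076; B: μ=8.9, E[X²]=88.11; C: μ=3.48, E[X²]=13.572.
E[X] = 0.44·4.2 + 0.3·8.9 + 0.26·3.48 = 5.4228.
E[X²] = 0.44·20.076 + 0.3·88.11 + 0.26·13.572 = 38.7952.
Var(X) = E[X²] − (E[X])² = 38.7952 − 29.4068 = 9.3884.
SD(X) = √9.3884 = 3.06405.

3.064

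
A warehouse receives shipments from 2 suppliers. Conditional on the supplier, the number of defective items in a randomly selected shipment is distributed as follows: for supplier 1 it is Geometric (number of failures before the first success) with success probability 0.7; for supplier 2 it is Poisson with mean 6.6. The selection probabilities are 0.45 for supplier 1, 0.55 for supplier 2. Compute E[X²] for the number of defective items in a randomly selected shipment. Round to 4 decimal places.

For each component E[X²] = Var + (mean)², giving 1: 0.795918; 2: 50.16.
Overall E[X²] = 0.45·0.795918 + 0.55·50.16 = 27.9462.

27.9462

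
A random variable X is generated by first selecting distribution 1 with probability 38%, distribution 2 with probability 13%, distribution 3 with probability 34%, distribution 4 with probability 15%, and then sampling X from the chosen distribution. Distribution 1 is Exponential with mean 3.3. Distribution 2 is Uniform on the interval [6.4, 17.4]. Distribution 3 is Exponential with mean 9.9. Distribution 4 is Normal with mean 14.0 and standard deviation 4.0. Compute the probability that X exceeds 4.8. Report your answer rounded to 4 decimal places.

0.5765

Conditional on each component, P(X > 4.8): 1: 0.233506; 2: 1; 3: 0.61579; 4: 0.989276.
By total probability, P(X > 4.8) = 0.38·0.233506 + 0.13·1 + 0.34·0.61579 + 0.15·0.989276 = 0.576493.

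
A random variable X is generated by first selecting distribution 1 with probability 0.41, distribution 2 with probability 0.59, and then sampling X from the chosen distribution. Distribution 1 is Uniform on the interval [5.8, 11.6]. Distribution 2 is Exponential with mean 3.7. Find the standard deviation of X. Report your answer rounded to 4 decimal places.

Per component, 1: μ=8.7, E[X²]=78.4933; 2: μ=3.7, E[X²]=27.38.
E[X] = 0.41·8.7 + 0.59·3.7 = 5.75.
E[X²] = 0.41·78.4933 + 0.59·27.38 = 48.3365.
Var(X) = E[X²] − (E[X])² = 48.3365 − 33.0625 = 15.274.
SD(X) = √15.274 = 3.90819.

3.9082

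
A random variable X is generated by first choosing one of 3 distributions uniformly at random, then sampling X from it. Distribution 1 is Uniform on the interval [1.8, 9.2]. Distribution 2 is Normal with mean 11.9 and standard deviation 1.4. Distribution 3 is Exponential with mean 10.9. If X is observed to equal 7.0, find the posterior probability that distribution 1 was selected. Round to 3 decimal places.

0.734

Likelihoods f(7.0 | ·): 1: 0.135135; 2: 0.000623345; 3: 0.0482691.
Posterior ∝ prior × likelihood. Numerator for 1: 0.333333·0.135135 = 0.045045.
Normalizing constant: 0.333333·0.135135 + 0.333333·0.000623345 + 0.333333·0.0482691 = 0.0613425.
P(1 | observation) = 0.045045 / 0.0613425 = 0.73432.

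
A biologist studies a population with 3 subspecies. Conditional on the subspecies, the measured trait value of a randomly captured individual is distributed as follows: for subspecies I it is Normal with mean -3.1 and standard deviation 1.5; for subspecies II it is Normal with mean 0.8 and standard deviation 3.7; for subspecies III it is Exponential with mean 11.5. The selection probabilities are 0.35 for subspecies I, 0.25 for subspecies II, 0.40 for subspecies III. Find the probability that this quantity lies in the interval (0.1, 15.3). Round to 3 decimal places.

Conditional on each subspecies, P(0.1 < X < 15.3): I: 0.0164487; II: 0.574983; III: 0.72698.
By total probability, P(0.1 < X < 15.3) = 0.35·0.0164487 + 0.25·0.574983 + 0.4·0.72698 = 0.440295.

0.440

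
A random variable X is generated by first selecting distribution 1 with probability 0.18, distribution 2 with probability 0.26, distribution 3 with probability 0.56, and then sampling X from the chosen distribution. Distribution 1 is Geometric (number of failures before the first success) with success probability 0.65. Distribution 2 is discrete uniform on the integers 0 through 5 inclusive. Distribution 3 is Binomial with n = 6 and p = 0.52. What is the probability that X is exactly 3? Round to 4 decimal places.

Conditional on each component, P(X = 3): 1: 0.0278687; 2: 0.166667; 3: 0.311002.
By total probability, P(X = 3) = 0.18·0.0278687 + 0.26·0.166667 + 0.56·0.311002 = 0.222511.

0.2225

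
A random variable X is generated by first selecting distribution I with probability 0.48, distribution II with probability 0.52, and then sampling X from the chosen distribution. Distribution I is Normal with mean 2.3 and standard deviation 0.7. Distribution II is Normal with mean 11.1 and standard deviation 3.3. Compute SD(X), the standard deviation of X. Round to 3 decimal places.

Per component, I: μ=2.3, E[X²]=5.78; II: μ=11.1, E[X²]=134.1.
E[X] = 0.48·2.3 + 0.52·11.1 = 6.876.
E[X²] = 0.48·5.78 + 0.52·134.1 = 72.5064.
Var(X) = E[X²] − (E[X])² = 72.5064 − 47.2794 = 25.227.
SD(X) = √25.227 = 5.02265.

5.023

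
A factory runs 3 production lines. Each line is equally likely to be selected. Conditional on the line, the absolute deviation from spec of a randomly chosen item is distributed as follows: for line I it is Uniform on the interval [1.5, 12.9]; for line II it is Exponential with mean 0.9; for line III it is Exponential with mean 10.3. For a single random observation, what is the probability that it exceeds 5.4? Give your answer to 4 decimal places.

0.4175

Conditional on each line, P(X > 5.4): I: 0.657895; II: 0.00247875; III: 0.591986.
By total probability, P(X > 5.4) = 0.333333·0.657895 + 0.333333·0.00247875 + 0.333333·0.591986 = 0.417453.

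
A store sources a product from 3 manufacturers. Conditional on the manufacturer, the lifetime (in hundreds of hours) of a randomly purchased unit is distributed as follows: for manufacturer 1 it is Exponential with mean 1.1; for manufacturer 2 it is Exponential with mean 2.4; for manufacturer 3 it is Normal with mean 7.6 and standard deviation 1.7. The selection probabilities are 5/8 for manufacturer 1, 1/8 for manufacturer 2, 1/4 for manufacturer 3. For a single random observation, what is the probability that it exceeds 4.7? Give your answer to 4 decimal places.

Conditional on each manufacturer, P(X > 4.7): 1: 0.0139437; 2: 0.141093; 3: 0.955985.
By total probability, P(X > 4.7) = 0.625·0.0139437 + 0.125·0.141093 + 0.25·0.955985 = 0.265348.

0.2653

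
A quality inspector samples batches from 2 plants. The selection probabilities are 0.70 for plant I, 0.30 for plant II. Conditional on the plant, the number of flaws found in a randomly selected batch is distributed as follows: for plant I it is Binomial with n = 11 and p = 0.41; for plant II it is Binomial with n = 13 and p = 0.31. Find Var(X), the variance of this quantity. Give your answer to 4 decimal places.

Per component, I: μ=4.51, E[X²]=23.001; II: μ=4.03, E[X²]=19.0216.
E[X] = 0.7·4.51 + 0.3·4.03 = 4.366.
E[X²] = 0.7·23.001 + 0.3·19.0216 = 21.8072.
Var(X) = E[X²] − (E[X])² = 21.8072 − 19.062 = 2.74522.

2.7452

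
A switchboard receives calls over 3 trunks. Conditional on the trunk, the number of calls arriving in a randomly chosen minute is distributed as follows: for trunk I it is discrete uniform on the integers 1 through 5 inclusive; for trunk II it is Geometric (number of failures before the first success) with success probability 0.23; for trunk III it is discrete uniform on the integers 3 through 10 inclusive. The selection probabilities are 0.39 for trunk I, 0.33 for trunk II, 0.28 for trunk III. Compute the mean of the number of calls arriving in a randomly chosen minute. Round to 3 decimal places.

Component means — I: 3; II: 3.34783; III: 6.5.
E[X] = 0.39·3 + 0.33·3.34783 + 0.28·6.5 = 4.09478.

4.095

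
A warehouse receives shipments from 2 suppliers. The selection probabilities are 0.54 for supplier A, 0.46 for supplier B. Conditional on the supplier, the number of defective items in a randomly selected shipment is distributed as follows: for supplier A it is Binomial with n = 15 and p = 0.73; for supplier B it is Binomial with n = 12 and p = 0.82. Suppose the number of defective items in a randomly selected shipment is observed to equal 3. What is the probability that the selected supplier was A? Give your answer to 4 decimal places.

0.5645

Likelihoods P(X=3 | ·): A: 2.65672e-05; B: 2.40612e-05.
Posterior ∝ prior × likelihood. Numerator for A: 0.54·2.65672e-05 = 1.43463e-05.
Normalizing constant: 0.54·2.65672e-05 + 0.46·2.40612e-05 = 2.54144e-05.
P(A | observation) = 1.43463e-05 / 2.54144e-05 = 0.564493.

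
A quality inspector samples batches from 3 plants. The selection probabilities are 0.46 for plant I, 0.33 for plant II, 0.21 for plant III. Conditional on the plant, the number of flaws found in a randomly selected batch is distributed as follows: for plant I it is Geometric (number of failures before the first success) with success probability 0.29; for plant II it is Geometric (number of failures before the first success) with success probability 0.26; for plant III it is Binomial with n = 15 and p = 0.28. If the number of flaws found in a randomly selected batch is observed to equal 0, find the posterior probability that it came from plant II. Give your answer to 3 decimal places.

Likelihoods P(X=0 | ·): I: 0.29; II: 0.26; III: 0.00724415.
Posterior ∝ prior × likelihood. Numerator for II: 0.33·0.26 = 0.0858.
Normalizing constant: 0.46·0.29 + 0.33·0.26 + 0.21·0.00724415 = 0.220721.
P(II | observation) = 0.0858 / 0.220721 = 0.388726.

0.389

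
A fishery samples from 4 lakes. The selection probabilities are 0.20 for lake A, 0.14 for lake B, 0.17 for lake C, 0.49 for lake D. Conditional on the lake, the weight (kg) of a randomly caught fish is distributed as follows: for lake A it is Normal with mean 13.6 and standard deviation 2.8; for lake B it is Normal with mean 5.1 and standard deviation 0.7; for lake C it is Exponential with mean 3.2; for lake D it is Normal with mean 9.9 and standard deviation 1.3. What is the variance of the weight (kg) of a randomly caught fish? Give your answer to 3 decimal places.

16.653

Per component, A: μ=13.6, E[X²]=192.8; B: μ=5.1, E[X²]=26.5; C: μ=3.2, E[X²]=20.48; D: μ=9.9, E[X²]=99.7.
E[X] = 0.2·13.6 + 0.14·5.1 + 0.17·3.2 + 0.49·9.9 = 8.829.
E[X²] = 0.2·192.8 + 0.14·26.5 + 0.17·20.48 + 0.49·99.7 = 94.6046.
Var(X) = E[X²] − (E[X])² = 94.6046 − 77.9512 = 16.6534.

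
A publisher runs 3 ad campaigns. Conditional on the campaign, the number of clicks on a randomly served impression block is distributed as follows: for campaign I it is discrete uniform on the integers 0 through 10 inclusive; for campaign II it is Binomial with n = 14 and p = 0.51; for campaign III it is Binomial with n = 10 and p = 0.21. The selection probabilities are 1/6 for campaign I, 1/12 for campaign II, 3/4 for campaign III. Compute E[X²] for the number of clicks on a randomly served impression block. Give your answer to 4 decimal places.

For each component E[X²] = Var + (mean)², giving I: 35; II: 54.4782; III: 6.069.
Overall E[X²] = 0.166667·35 + 0.0833333·54.4782 + 0.75·6.069 = 14.9249.

14.9249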